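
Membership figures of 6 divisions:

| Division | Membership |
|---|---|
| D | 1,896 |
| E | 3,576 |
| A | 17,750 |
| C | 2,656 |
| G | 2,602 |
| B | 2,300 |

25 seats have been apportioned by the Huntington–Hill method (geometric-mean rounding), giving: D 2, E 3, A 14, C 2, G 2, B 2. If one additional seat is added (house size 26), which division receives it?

A

Priority for the next seat is population ÷ (√(s·(s+1))).
Priorities: D 774.039, E 1032.302, A 1224.866, C 1084.307, G 1062.262, B 938.971.
Highest priority: A.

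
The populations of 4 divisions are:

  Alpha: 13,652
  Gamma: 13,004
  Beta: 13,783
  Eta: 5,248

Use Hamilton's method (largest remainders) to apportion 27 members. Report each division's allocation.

Alpha: 8, Gamma: 8, Beta: 8, Eta: 3

Total 45687; standard divisor 45687/27 ≈ 1692.111.
Standard quotas: Alpha 8.0680, Gamma 7.6851, Beta 8.1454, Eta 3.1015.
Lower quotas: Alpha 8, Gamma 7, Beta 8, Eta 3 (sum 26, leaving 1 seat).
Remainders in descending order: Gamma 0.6851, Beta 0.1454, Eta 0.1015, Alpha 0.0680.
The surplus seat goes to Gamma.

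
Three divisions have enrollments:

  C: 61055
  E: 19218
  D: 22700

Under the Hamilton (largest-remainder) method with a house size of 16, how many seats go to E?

3

Total 102973; standard divisor 102973/16 ≈ 6435.812.
Standard quotas: C 9.4868, E 2.9861, D 3.5271.
Lower quotas: C 9, E 2, D 3 (sum 14, leaving 2 seats).
Remainders in descending order: E 0.9861, D 0.5271, C 0.4868.
Largest remainders: E, D receive the extra seats.
E receives 3.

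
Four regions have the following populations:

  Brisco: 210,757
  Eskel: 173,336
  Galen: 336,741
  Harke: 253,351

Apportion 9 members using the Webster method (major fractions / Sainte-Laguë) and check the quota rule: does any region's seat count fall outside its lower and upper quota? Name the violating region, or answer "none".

none

Standard quotas: Brisco 1.947, Eskel 1.601, Galen 3.111, Harke 2.341.
Webster allocation: Brisco 2, Eskel 2, Galen 3, Harke 2.
Every allocation lies between the lower and upper quota.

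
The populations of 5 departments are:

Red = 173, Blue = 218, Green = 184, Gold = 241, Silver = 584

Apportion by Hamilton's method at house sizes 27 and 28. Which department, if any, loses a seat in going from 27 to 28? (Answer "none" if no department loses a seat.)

none

At 27 seats: Red 3, Blue 4, Green 4, Gold 5, Silver 11.
At 28 seats: Red 3, Blue 4, Green 4, Gold 5, Silver 12.
No department's allocation decreased.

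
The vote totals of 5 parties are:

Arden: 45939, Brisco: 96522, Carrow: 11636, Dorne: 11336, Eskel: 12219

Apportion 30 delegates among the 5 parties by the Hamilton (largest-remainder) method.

The standard divisor is 177652/30 ≈ 5921.733.
Standard quotas: Arden 7.7577, Brisco 16.2996, Carrow 1.9650, Dorne 1.9143, Eskel 2.0634.
Lower quotas: Arden 7, Brisco 16, Carrow 1, Dorne 1, Eskel 2 (sum 27, leaving 3 seats).
Remainders in descending order: Carrow 0.9650, Dorne 0.9143, Arden 0.7577, Brisco 0.2996, Eskel 0.0634.
Largest remainders: Carrow, Dorne, Arden receive the extra seats.

Arden 8, Brisco 16, Carrow 2, Dorne 2, Eskel 2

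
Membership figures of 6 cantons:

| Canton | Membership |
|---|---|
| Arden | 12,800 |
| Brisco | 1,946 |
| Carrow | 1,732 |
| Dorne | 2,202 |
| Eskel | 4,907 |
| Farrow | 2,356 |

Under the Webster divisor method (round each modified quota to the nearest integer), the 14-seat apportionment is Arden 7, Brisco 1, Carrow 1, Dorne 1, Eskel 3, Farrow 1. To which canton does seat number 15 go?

Priority for the next seat is population ÷ (current seats + 0.5).
Priorities: Arden 1706.667, Brisco 1297.333, Carrow 1154.667, Dorne 1468.000, Eskel 1402.000, Farrow 1570.667.
Highest priority: Arden.

Arden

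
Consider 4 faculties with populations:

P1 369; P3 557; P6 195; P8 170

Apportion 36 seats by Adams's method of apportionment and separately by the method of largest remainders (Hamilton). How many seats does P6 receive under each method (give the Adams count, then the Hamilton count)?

Adams: P1 10, P3 15, P6 6, P8 5.
Hamilton: P1 10, P3 16, P6 5, P8 5.
P6 gets 6 under Adams and 5 under Hamilton.

6 and 5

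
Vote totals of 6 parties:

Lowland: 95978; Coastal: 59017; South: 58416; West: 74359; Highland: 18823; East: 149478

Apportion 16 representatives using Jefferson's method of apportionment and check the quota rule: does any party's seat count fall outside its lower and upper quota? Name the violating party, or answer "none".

none

Standard quotas: Lowland 3.367, Coastal 2.070, South 2.049, West 2.609, Highland 0.660, East 5.244.
Jefferson allocation: Lowland 3, Coastal 2, South 2, West 3, Highland 0, East 6.
Every allocation lies between the lower and upper quota.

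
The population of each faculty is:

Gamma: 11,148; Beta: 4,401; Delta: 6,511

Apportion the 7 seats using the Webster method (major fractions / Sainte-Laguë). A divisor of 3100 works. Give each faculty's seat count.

Gamma: 4, Beta: 1, Delta: 2

With modified divisor 3100: modified quotas Gamma 3.596, Beta 1.420, Delta 2.100.
Rounding to the nearest integer: Gamma 4, Beta 1, Delta 2 (total 7).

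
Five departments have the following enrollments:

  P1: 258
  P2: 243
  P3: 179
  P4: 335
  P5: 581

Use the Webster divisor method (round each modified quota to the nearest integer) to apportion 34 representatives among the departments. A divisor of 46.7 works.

With modified divisor 46.7: modified quotas P1 5.525, P2 5.203, P3 3.833, P4 7.173, P5 12.441.
Rounding to the nearest integer: P1 6, P2 5, P3 4, P4 7, P5 12 (total 34).

P1=6; P2=5; P3=4; P4=7; P5=12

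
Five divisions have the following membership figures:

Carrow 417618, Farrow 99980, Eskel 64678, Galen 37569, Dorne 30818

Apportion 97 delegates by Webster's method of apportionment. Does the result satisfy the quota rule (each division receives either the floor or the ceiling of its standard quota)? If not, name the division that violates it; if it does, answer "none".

Standard quotas: Carrow 62.258, Farrow 14.905, Eskel 9.642, Galen 5.601, Dorne 4.594.
Webster allocation: Carrow 61, Farrow 15, Eskel 10, Galen 6, Dorne 5.
Carrow has quota 62.258 (lower 62, upper 63) but receives 61 — outside the quota interval.

Carrow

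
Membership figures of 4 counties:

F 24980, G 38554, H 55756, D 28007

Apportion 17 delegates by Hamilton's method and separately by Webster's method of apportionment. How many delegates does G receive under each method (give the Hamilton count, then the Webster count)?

Hamilton: F 3, G 5, H 6, D 3.
Webster: F 3, G 4, H 7, D 3.
G gets 5 under Hamilton and 4 under Webster.

5 and 4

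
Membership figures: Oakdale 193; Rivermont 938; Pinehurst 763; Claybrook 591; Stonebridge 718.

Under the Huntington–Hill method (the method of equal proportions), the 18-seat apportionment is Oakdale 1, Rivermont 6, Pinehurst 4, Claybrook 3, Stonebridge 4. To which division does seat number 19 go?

Pinehurst

Priority for the next seat is population ÷ (√(s·(s+1))).
Priorities: Oakdale 136.472, Rivermont 144.737, Pinehurst 170.612, Claybrook 170.607, Stonebridge 160.550.
Highest priority: Pinehurst.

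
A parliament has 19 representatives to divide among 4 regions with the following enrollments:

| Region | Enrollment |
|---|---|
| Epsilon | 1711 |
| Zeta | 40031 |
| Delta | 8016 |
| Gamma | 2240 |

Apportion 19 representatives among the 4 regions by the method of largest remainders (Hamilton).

Epsilon: 0, Zeta: 15, Delta: 3, Gamma: 1

Total 51998; standard divisor 51998/19 ≈ 2736.737.
Standard quotas: Epsilon 0.6252, Zeta 14.6273, Delta 2.9290, Gamma 0.8185.
Lower quotas: Epsilon 0, Zeta 14, Delta 2, Gamma 0 (sum 16, leaving 3 seats).
Remainders in descending order: Delta 0.9290, Gamma 0.8185, Zeta 0.6273, Epsilon 0.6252.
Largest remainders: Delta, Gamma, Zeta receive the extra seats.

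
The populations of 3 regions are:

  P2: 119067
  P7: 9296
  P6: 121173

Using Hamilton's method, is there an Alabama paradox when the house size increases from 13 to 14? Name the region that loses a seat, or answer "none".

P7

At 13 seats: P2 6, P7 1, P6 6.
At 14 seats: P2 7, P7 0, P6 7.
P7 drops from 1 to 0.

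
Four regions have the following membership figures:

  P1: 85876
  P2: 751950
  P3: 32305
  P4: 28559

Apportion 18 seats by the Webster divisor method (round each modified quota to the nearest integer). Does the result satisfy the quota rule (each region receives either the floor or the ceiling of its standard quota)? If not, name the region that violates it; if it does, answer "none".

P2

Standard quotas: P1 1.720, P2 15.061, P3 0.647, P4 0.572.
Webster allocation: P1 2, P2 14, P3 1, P4 1.
P2 has quota 15.061 (lower 15, upper 16) but receives 14 — outside the quota interval.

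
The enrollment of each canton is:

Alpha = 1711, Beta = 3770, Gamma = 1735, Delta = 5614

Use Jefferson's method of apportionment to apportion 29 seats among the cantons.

Alpha: 4, Beta: 8, Gamma: 4, Delta: 13

Standard divisor 12830/29 ≈ 442.414; standard quotas: Alpha 3.867, Beta 8.521, Gamma 3.922, Delta 12.689.
Rounding down gives 3, 8, 3, 12 = 26 seats, so the divisor must be adjusted.
With modified divisor 420: modified quotas Alpha 4.074, Beta 8.976, Gamma 4.131, Delta 13.367.
Rounding down: Alpha 4, Beta 8, Gamma 4, Delta 13 (total 29).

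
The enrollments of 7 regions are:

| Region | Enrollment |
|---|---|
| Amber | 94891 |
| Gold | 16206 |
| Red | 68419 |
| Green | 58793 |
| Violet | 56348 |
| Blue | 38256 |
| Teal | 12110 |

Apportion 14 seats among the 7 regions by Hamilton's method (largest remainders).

Total 345023; standard divisor 345023/14 ≈ 24644.5.
Standard quotas: Amber 3.8504, Gold 0.6576, Red 2.7762, Green 2.3856, Violet 2.2864, Blue 1.5523, Teal 0.4914.
Lower quotas: Amber 3, Gold 0, Red 2, Green 2, Violet 2, Blue 1, Teal 0 (sum 10, leaving 4 seats).
Remainders in descending order: Amber 0.8504, Red 0.7762, Gold 0.6576, Blue 0.5523, Teal 0.4914, Green 0.3856, Violet 0.2864.
Largest remainders: Amber, Red, Gold, Blue receive the extra seats.

Amber=4, Gold=1, Red=3, Green=2, Violet=2, Blue=2, Teal=0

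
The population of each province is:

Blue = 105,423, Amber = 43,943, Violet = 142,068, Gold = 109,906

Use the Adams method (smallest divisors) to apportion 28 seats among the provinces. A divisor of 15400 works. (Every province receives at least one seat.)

Blue 7; Amber 3; Violet 10; Gold 8

With modified divisor 15400: modified quotas Blue 6.846, Amber 2.853, Violet 9.225, Gold 7.137.
Rounding up: Blue 7, Amber 3, Violet 10, Gold 8 (total 28).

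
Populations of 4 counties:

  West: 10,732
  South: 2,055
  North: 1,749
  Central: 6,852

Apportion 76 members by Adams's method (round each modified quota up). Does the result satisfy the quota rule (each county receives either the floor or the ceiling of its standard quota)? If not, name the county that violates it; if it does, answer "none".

Standard quotas: West 38.135, South 7.302, North 6.215, Central 24.348.
Adams allocation: West 37, South 8, North 7, Central 24.
West has quota 38.135 (lower 38, upper 39) but receives 37 — outside the quota interval.

West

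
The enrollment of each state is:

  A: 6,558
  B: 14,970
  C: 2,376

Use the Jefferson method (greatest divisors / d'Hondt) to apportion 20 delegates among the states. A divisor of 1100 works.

With modified divisor 1100: modified quotas A 5.962, B 13.609, C 2.160.
Rounding down: A 5, B 13, C 2 (total 20).

A: 5, B: 13, C: 2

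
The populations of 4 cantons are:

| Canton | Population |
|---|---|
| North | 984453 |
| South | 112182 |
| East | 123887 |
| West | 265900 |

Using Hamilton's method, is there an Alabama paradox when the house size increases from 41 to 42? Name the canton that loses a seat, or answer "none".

At 41 seats: North 27, South 3, East 4, West 7.
At 42 seats: North 28, South 3, East 3, West 8.
East drops from 4 to 3.

East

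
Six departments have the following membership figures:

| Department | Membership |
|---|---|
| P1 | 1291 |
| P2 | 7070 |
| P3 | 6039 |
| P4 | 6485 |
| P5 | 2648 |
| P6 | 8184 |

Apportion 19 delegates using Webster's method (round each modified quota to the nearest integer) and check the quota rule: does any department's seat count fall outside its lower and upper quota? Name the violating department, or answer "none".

none

Standard quotas: P1 0.773, P2 4.235, P3 3.618, P4 3.885, P5 1.586, P6 4.903.
Webster allocation: P1 1, P2 4, P3 3, P4 4, P5 2, P6 5.
Every allocation lies between the lower and upper quota.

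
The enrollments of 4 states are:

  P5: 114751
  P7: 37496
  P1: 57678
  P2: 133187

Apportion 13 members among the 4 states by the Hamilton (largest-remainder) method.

P5=4, P7=2, P1=2, P2=5

The standard divisor is 343112/13 ≈ 26393.231.
Standard quotas: P5 4.3477, P7 1.4207, P1 2.1853, P2 5.0463.
Lower quotas: P5 4, P7 1, P1 2, P2 5 (sum 12, leaving 1 seat).
Remainders in descending order: P7 0.4207, P5 0.3477, P1 0.1853, P2 0.0463.
The surplus seat goes to P7.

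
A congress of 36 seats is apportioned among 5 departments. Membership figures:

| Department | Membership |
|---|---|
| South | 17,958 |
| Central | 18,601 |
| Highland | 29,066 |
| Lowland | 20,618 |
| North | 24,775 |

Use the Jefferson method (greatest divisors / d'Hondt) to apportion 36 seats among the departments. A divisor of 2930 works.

With modified divisor 2930: modified quotas South 6.129, Central 6.348, Highland 9.920, Lowland 7.037, North 8.456.
Rounding down: South 6, Central 6, Highland 9, Lowland 7, North 8 (total 36).

South 6, Central 6, Highland 9, Lowland 7, North 8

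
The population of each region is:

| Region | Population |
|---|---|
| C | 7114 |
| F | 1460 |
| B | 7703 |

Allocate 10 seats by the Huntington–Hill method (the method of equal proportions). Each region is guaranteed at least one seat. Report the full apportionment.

C: 4, F: 1, B: 5

With divisor 1657: modified quotas C 4.293, F 0.881, B 4.649.
Geometric-mean thresholds: C √(4·5)=4.472, F (min 1), B √(4·5)=4.472.
Each quota rounded against its threshold gives C 4, F 1, B 5 (total 10).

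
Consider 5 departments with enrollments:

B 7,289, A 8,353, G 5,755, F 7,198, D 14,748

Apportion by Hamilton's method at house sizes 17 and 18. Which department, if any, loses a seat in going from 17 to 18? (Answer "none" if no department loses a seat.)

none

At 17 seats: B 3, A 3, G 2, F 3, D 6.
At 18 seats: B 3, A 4, G 2, F 3, D 6.
No department's allocation decreased.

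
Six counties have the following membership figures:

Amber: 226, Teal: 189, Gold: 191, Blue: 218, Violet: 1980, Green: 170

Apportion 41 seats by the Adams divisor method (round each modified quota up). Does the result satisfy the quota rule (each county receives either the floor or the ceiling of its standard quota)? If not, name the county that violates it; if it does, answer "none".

Standard quotas: Amber 3.116, Teal 2.606, Gold 2.633, Blue 3.005, Violet 27.297, Green 2.344.
Adams allocation: Amber 3, Teal 3, Gold 3, Blue 3, Violet 26, Green 3.
Violet has quota 27.297 (lower 27, upper 28) but receives 26 — outside the quota interval.

Violet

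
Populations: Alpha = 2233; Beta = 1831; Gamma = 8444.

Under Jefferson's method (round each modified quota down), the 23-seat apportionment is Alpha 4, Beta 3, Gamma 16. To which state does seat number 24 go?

Priority for the next seat is population ÷ (current seats + 1).
Priorities: Alpha 446.600, Beta 457.750, Gamma 496.706.
Highest priority: Gamma.

Gamma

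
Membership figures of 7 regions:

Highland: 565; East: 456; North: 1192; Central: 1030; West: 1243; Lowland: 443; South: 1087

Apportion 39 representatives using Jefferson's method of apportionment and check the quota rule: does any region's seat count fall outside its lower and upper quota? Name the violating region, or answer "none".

none

Standard quotas: Highland 3.663, East 2.956, North 7.727, Central 6.677, West 8.058, Lowland 2.872, South 7.047.
Jefferson allocation: Highland 3, East 3, North 8, Central 7, West 8, Lowland 3, South 7.
Every allocation lies between the lower and upper quota.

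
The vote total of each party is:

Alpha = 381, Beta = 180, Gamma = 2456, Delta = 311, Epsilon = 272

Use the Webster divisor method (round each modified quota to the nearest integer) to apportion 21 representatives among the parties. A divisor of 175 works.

Alpha=2, Beta=1, Gamma=14, Delta=2, Epsilon=2

With modified divisor 175: modified quotas Alpha 2.177, Beta 1.029, Gamma 14.034, Delta 1.777, Epsilon 1.554.
Rounding to the nearest integer: Alpha 2, Beta 1, Gamma 14, Delta 2, Epsilon 2 (total 21).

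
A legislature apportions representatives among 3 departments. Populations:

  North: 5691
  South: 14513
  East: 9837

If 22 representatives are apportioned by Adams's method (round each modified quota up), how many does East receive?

7

Standard divisor 30041/22 ≈ 1365.5; standard quotas: North 4.168, South 10.628, East 7.204.
Rounding up gives 5, 11, 8 = 24 seats, so the divisor must be adjusted.
With modified divisor 1440: modified quotas North 3.952, South 10.078, East 6.831.
Rounding up: North 4, South 11, East 7 (total 22).
East receives 7.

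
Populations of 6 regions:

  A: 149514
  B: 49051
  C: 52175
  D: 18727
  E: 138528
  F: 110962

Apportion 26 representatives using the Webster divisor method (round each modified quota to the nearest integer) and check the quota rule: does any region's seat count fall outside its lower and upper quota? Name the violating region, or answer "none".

Standard quotas: A 7.491, B 2.457, C 2.614, D 0.938, E 6.940, F 5.559.
Webster allocation: A 7, B 2, C 3, D 1, E 7, F 6.
Every allocation lies between the lower and upper quota.

none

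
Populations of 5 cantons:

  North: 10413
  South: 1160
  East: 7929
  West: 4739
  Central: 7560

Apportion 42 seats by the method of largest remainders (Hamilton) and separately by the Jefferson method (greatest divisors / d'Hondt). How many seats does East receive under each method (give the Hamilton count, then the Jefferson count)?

Hamilton: North 14, South 2, East 10, West 6, Central 10.
Jefferson: North 14, South 1, East 11, West 6, Central 10.
East gets 10 under Hamilton and 11 under Jefferson.

10 and 11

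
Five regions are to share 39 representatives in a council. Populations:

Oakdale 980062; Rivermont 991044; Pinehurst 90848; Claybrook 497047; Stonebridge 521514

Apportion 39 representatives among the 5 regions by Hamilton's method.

Total 3080515; standard divisor 3080515/39 ≈ 78987.564.
Standard quotas: Oakdale 12.4078, Rivermont 12.5468, Pinehurst 1.1502, Claybrook 6.2927, Stonebridge 6.6025.
Lower quotas: Oakdale 12, Rivermont 12, Pinehurst 1, Claybrook 6, Stonebridge 6 (sum 37, leaving 2 seats).
Remainders in descending order: Stonebridge 0.6025, Rivermont 0.5468, Oakdale 0.4078, Claybrook 0.2927, Pinehurst 0.1502.
Largest remainders: Stonebridge, Rivermont receive the extra seats.

Oakdale 12, Rivermont 13, Pinehurst 1, Claybrook 6, Stonebridge 7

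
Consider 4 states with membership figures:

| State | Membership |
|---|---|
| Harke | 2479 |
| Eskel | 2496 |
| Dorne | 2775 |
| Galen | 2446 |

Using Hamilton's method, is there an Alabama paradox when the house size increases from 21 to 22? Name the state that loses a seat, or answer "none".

At 21 seats: Harke 5, Eskel 5, Dorne 6, Galen 5.
At 22 seats: Harke 5, Eskel 6, Dorne 6, Galen 5.
No state's allocation decreased.

none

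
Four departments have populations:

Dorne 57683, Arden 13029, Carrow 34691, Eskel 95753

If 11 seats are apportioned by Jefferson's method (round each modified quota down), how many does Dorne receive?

Standard divisor 201156/11 ≈ 18286.909; standard quotas: Dorne 3.154, Arden 0.712, Carrow 1.897, Eskel 5.236.
Rounding down gives 3, 0, 1, 5 = 9 seats, so the divisor must be adjusted.
With modified divisor 15200: modified quotas Dorne 3.795, Arden 0.857, Carrow 2.282, Eskel 6.300.
Rounding down: Dorne 3, Arden 0, Carrow 2, Eskel 6 (total 11).
Dorne receives 3.

3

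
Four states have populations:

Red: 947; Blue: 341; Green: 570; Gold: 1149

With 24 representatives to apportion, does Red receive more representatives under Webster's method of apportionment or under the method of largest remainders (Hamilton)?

Webster: Red 7, Blue 3, Green 5, Gold 9.
Hamilton: Red 8, Blue 3, Green 4, Gold 9.
Red gets 7 under Webster and 8 under Hamilton.

Hamilton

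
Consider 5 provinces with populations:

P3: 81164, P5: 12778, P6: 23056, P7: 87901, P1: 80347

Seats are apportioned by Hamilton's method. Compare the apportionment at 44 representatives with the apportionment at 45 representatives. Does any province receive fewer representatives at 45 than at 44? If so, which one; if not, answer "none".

P6

At 44 seats: P3 12, P5 2, P6 4, P7 14, P1 12.
At 45 seats: P3 13, P5 2, P6 3, P7 14, P1 13.
P6 drops from 4 to 3.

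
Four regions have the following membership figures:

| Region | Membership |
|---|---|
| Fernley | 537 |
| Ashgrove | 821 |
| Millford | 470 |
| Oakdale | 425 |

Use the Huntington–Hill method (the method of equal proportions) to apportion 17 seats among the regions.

Fernley: 4, Ashgrove: 6, Millford: 4, Oakdale: 3

With divisor 131: modified quotas Fernley 4.099, Ashgrove 6.267, Millford 3.588, Oakdale 3.244.
Geometric-mean thresholds: Fernley √(4·5)=4.472, Ashgrove √(6·7)=6.481, Millford √(3·4)=3.464, Oakdale √(3·4)=3.464.
Each quota rounded against its threshold gives Fernley 4, Ashgrove 6, Millford 4, Oakdale 3 (total 17).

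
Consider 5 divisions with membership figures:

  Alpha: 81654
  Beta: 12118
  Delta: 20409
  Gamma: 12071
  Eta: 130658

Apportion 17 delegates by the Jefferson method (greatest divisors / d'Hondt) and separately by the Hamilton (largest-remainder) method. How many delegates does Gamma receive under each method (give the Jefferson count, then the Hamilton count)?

Jefferson: Alpha 6, Beta 0, Delta 1, Gamma 0, Eta 10.
Hamilton: Alpha 5, Beta 1, Delta 1, Gamma 1, Eta 9.
Gamma gets 0 under Jefferson and 1 under Hamilton.

0 and 1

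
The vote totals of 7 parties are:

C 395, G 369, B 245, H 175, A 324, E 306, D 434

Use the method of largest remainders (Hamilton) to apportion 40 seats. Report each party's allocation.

C=7, G=7, B=4, H=3, A=6, E=5, D=8

The standard divisor is 2248/40 ≈ 56.2.
Standard quotas: C 7.028, G 6.566, B 4.359, H 3.114, A 5.765, E 5.445, D 7.722.
Lower quotas: C 7, G 6, B 4, H 3, A 5, E 5, D 7 (sum 37, leaving 3 seats).
Remainders in descending order: A 0.765, D 0.722, G 0.566, E 0.445, B 0.359, H 0.114, C 0.028.
Largest remainders: A, D, G receive the extra seats.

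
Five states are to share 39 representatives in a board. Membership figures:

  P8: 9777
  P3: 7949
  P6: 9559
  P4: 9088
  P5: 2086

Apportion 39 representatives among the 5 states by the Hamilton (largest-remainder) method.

P8=10, P3=8, P6=10, P4=9, P5=2

Total 38459; standard divisor 38459/39 ≈ 986.128.
Standard quotas: P8 9.9145, P3 8.0608, P6 9.6935, P4 9.2158, P5 2.1153.
Lower quotas: P8 9, P3 8, P6 9, P4 9, P5 2 (sum 37, leaving 2 seats).
Remainders in descending order: P8 0.9145, P6 0.6935, P4 0.2158, P5 0.1153, P3 0.0608.
The surplus seats go to P8, P6.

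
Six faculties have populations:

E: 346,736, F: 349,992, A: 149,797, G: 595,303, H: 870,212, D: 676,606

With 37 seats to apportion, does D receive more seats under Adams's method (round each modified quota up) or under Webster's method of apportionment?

Webster

Adams: E 4, F 5, A 2, G 7, H 11, D 8.
Webster: E 4, F 4, A 2, G 7, H 11, D 9.
D gets 8 under Adams and 9 under Webster.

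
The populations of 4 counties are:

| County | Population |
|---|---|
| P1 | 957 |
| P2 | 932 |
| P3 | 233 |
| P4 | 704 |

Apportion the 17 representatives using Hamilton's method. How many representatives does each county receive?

P1 6, P2 6, P3 1, P4 4

The standard divisor is 2826/17 ≈ 166.235.
Standard quotas: P1 5.757, P2 5.607, P3 1.402, P4 4.235.
Lower quotas: P1 5, P2 5, P3 1, P4 4 (sum 15, leaving 2 seats).
Remainders in descending order: P1 0.757, P2 0.607, P3 0.402, P4 0.235.
The surplus seats go to P1, P2.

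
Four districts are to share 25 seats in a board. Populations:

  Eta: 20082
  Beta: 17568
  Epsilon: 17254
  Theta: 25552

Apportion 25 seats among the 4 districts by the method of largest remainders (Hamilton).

The standard divisor is 80456/25 ≈ 3218.24.
Standard quotas: Eta 6.2401, Beta 5.4589, Epsilon 5.3613, Theta 7.9397.
Lower quotas: Eta 6, Beta 5, Epsilon 5, Theta 7 (sum 23, leaving 2 seats).
Remainders in descending order: Theta 0.9397, Beta 0.4589, Epsilon 0.3613, Eta 0.2401.
The surplus seats go to Theta, Beta.

Eta 6; Beta 6; Epsilon 5; Theta 8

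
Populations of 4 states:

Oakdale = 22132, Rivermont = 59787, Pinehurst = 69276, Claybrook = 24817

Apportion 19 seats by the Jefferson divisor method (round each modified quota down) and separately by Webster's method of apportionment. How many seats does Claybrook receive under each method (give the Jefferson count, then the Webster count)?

2 and 3

Jefferson: Oakdale 2, Rivermont 7, Pinehurst 8, Claybrook 2.
Webster: Oakdale 2, Rivermont 6, Pinehurst 8, Claybrook 3.
Claybrook gets 2 under Jefferson and 3 under Webster.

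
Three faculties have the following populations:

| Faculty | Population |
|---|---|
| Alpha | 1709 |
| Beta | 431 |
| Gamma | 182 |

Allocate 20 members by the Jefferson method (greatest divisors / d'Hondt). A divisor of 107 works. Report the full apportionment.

Alpha: 15, Beta: 4, Gamma: 1

With modified divisor 107: modified quotas Alpha 15.972, Beta 4.028, Gamma 1.701.
Rounding down: Alpha 15, Beta 4, Gamma 1 (total 20).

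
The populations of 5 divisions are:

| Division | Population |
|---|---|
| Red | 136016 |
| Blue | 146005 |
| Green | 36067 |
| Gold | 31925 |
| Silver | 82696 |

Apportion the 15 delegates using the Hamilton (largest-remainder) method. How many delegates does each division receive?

Red: 5, Blue: 5, Green: 1, Gold: 1, Silver: 3

Standard divisor: 432709 ÷ 15 ≈ 28847.267.
Standard quotas: Red 4.7150, Blue 5.0613, Green 1.2503, Gold 1.1067, Silver 2.8667.
Lower quotas: Red 4, Blue 5, Green 1, Gold 1, Silver 2 (sum 13, leaving 2 seats).
Remainders in descending order: Silver 0.8667, Red 0.7150, Green 0.2503, Gold 0.1067, Blue 0.0613.
The surplus seats go to Silver, Red.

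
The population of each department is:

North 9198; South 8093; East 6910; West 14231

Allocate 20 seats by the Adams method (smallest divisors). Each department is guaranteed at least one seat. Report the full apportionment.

North=5, South=4, East=4, West=7

Standard divisor 38432/20 ≈ 1921.6; standard quotas: North 4.787, South 4.212, East 3.596, West 7.406.
Rounding up gives 5, 5, 4, 8 = 22 seats, so the divisor must be adjusted.
With modified divisor 2200: modified quotas North 4.181, South 3.679, East 3.141, West 6.469.
Rounding up: North 5, South 4, East 4, West 7 (total 20).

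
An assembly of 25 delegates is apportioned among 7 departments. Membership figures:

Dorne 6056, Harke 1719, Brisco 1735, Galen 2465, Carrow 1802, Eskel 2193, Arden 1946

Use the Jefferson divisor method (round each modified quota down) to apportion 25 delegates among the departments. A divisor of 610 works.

With modified divisor 610: modified quotas Dorne 9.928, Harke 2.818, Brisco 2.844, Galen 4.041, Carrow 2.954, Eskel 3.595, Arden 3.190.
Rounding down: Dorne 9, Harke 2, Brisco 2, Galen 4, Carrow 2, Eskel 3, Arden 3 (total 25).

Dorne: 9, Harke: 2, Brisco: 2, Galen: 4, Carrow: 2, Eskel: 3, Arden: 3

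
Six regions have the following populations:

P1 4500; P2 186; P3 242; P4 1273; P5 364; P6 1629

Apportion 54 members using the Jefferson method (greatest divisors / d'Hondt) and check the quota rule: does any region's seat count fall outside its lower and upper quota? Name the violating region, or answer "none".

P1

Standard quotas: P1 29.656, P2 1.226, P3 1.595, P4 8.389, P5 2.399, P6 10.735.
Jefferson allocation: P1 31, P2 1, P3 1, P4 8, P5 2, P6 11.
P1 has quota 29.656 (lower 29, upper 30) but receives 31 — outside the quota interval.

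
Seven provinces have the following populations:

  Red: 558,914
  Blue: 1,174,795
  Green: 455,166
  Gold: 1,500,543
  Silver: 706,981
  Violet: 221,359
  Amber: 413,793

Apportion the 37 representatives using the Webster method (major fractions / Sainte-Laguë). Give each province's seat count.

Red 4, Blue 9, Green 3, Gold 11, Silver 5, Violet 2, Amber 3

Standard divisor 5031551/37 ≈ 135987.865; standard quotas: Red 4.110, Blue 8.639, Green 3.347, Gold 11.034, Silver 5.199, Violet 1.628, Amber 3.043.
Rounding to the nearest integer gives Red 4, Blue 9, Green 3, Gold 11, Silver 5, Violet 2, Amber 3 — total 37, matching the house size, so no adjustment is needed.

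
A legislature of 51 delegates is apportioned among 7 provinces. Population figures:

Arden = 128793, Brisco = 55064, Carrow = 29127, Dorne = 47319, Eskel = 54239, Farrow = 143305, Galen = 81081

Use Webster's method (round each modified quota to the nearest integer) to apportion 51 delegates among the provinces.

Arden 12, Brisco 5, Carrow 3, Dorne 4, Eskel 5, Farrow 14, Galen 8

Standard divisor 538928/51 ≈ 10567.216; standard quotas: Arden 12.188, Brisco 5.211, Carrow 2.756, Dorne 4.478, Eskel 5.133, Farrow 13.561, Galen 7.673.
Rounding to the nearest integer gives Arden 12, Brisco 5, Carrow 3, Dorne 4, Eskel 5, Farrow 14, Galen 8 — total 51, matching the house size, so no adjustment is needed.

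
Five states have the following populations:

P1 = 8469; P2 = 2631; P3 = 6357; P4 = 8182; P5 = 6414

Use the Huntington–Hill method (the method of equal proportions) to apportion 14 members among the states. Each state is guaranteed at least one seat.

With divisor 2403: modified quotas P1 3.524, P2 1.095, P3 2.645, P4 3.405, P5 2.669.
Geometric-mean thresholds: P1 √(3·4)=3.464, P2 √(1·2)=1.414, P3 √(2·3)=2.449, P4 √(3·4)=3.464, P5 √(2·3)=2.449.
Each quota rounded against its threshold gives P1 4, P2 1, P3 3, P4 3, P5 3 (total 14).

P1 4, P2 1, P3 3, P4 3, P5 3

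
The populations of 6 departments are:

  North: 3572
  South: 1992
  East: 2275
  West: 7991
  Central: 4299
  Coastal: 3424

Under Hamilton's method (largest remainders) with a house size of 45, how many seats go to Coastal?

7

Standard divisor: 23553 ÷ 45 ≈ 523.4.
Standard quotas: North 6.8246, South 3.8059, East 4.3466, West 15.2675, Central 8.2136, Coastal 6.5418.
Lower quotas: North 6, South 3, East 4, West 15, Central 8, Coastal 6 (sum 42, leaving 3 seats).
Remainders in descending order: North 0.8246, South 0.8059, Coastal 0.5418, East 0.3466, West 0.2675, Central 0.2136.
Largest remainders: North, South, Coastal receive the extra seats.
Coastal receives 7.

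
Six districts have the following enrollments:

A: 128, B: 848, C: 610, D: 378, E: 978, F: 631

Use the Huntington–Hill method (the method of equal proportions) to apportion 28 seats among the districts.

With divisor 130.8: modified quotas A 0.979, B 6.483, C 4.664, D 2.890, E 7.477, F 4.824.
Geometric-mean thresholds: A (min 1), B √(6·7)=6.481, C √(4·5)=4.472, D √(2·3)=2.449, E √(7·8)=7.483, F √(4·5)=4.472.
Each quota rounded against its threshold gives A 1, B 7, C 5, D 3, E 7, F 5 (total 28).

A 1, B 7, C 5, D 3, E 7, F 5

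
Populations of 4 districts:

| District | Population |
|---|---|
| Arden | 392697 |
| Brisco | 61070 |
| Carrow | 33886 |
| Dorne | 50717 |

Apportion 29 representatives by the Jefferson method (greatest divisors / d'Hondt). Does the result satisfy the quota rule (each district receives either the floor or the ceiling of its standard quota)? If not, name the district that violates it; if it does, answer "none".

Arden

Standard quotas: Arden 21.153, Brisco 3.290, Carrow 1.825, Dorne 2.732.
Jefferson allocation: Arden 23, Brisco 3, Carrow 1, Dorne 2.
Arden has quota 21.153 (lower 21, upper 22) but receives 23 — outside the quota interval.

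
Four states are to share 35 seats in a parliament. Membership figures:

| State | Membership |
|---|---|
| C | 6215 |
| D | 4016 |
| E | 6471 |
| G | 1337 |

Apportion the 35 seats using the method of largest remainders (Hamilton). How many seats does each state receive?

C: 12, D: 8, E: 12, G: 3

The standard divisor is 18039/35 ≈ 515.4.
Standard quotas: C 12.0586, D 7.7920, E 12.5553, G 2.5941.
Lower quotas: C 12, D 7, E 12, G 2 (sum 33, leaving 2 seats).
Remainders in descending order: D 0.7920, G 0.5941, E 0.5553, C 0.0586.
Largest remainders: D, G receive the extra seats.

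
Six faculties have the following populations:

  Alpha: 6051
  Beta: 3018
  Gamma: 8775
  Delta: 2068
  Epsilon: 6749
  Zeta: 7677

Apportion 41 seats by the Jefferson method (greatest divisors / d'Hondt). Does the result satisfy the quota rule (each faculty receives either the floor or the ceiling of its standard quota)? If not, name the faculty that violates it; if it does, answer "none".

none

Standard quotas: Alpha 7.225, Beta 3.604, Gamma 10.477, Delta 2.469, Epsilon 8.058, Zeta 9.166.
Jefferson allocation: Alpha 7, Beta 3, Gamma 11, Delta 2, Epsilon 8, Zeta 10.
Every allocation lies between the lower and upper quota.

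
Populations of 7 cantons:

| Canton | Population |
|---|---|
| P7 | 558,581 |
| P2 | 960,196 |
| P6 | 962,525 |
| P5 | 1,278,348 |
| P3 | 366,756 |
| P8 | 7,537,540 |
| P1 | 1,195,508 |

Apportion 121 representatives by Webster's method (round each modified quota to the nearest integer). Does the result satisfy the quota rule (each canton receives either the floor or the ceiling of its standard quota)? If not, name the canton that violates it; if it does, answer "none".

P8

Standard quotas: P7 5.256, P2 9.035, P6 9.057, P5 12.029, P3 3.451, P8 70.924, P1 11.249.
Webster allocation: P7 5, P2 9, P6 9, P5 12, P3 3, P8 72, P1 11.
P8 has quota 70.924 (lower 70, upper 71) but receives 72 — outside the quota interval.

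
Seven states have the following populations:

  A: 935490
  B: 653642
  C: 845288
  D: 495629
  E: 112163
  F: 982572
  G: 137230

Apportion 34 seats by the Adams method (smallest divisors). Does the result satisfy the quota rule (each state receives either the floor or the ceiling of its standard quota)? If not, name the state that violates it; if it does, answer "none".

none

Standard quotas: A 7.642, B 5.340, C 6.905, D 4.049, E 0.916, F 8.027, G 1.121.
Adams allocation: A 7, B 5, C 7, D 4, E 1, F 8, G 2.
Every allocation lies between the lower and upper quota.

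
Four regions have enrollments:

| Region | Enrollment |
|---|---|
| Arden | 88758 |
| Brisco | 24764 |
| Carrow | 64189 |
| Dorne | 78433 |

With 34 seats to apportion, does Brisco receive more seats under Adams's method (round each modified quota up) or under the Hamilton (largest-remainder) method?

Adams

Adams: Arden 12, Brisco 4, Carrow 8, Dorne 10.
Hamilton: Arden 12, Brisco 3, Carrow 9, Dorne 10.
Brisco gets 4 under Adams and 3 under Hamilton.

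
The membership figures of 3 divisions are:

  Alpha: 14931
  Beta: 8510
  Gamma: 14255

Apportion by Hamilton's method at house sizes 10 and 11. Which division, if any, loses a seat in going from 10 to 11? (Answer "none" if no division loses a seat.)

At 10 seats: Alpha 4, Beta 2, Gamma 4.
At 11 seats: Alpha 4, Beta 3, Gamma 4.
No division's allocation decreased.

none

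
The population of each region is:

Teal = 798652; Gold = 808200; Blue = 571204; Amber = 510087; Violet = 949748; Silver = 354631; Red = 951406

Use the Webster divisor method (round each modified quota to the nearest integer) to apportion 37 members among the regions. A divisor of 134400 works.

Teal=6, Gold=6, Blue=4, Amber=4, Violet=7, Silver=3, Red=7

With modified divisor 134400: modified quotas Teal 5.942, Gold 6.013, Blue 4.250, Amber 3.795, Violet 7.067, Silver 2.639, Red 7.079.
Rounding to the nearest integer: Teal 6, Gold 6, Blue 4, Amber 4, Violet 7, Silver 3, Red 7 (total 37).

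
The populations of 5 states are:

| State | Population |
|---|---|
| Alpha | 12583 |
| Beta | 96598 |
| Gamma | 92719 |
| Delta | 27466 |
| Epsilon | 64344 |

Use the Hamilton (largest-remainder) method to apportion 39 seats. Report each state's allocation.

Alpha: 2, Beta: 13, Gamma: 12, Delta: 4, Epsilon: 8

Total 293710; standard divisor 293710/39 ≈ 7531.026.
Standard quotas: Alpha 1.6708, Beta 12.8267, Gamma 12.3116, Delta 3.6470, Epsilon 8.5439.
Lower quotas: Alpha 1, Beta 12, Gamma 12, Delta 3, Epsilon 8 (sum 36, leaving 3 seats).
Remainders in descending order: Beta 0.8267, Alpha 0.6708, Delta 0.6470, Epsilon 0.5439, Gamma 0.3116.
Largest remainders: Beta, Alpha, Delta receive the extra seats.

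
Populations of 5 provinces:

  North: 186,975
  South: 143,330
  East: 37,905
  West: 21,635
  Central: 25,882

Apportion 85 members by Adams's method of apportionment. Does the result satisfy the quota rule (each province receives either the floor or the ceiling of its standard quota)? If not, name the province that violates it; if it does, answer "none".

Standard quotas: North 38.229, South 29.305, East 7.750, West 4.424, Central 5.292.
Adams allocation: North 37, South 29, East 8, West 5, Central 6.
North has quota 38.229 (lower 38, upper 39) but receives 37 — outside the quota interval.

North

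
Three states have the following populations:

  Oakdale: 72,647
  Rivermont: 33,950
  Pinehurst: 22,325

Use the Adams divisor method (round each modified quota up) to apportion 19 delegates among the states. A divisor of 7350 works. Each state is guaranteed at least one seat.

Oakdale: 10, Rivermont: 5, Pinehurst: 4

With modified divisor 7350: modified quotas Oakdale 9.884, Rivermont 4.619, Pinehurst 3.037.
Rounding up: Oakdale 10, Rivermont 5, Pinehurst 4 (total 19).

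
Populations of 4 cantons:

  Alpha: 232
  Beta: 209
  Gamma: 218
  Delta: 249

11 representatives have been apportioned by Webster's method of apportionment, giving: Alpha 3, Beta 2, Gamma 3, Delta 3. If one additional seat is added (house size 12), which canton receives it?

Priority for the next seat is population ÷ (current seats + 0.5).
Priorities: Alpha 66.286, Beta 83.600, Gamma 62.286, Delta 71.143.
Highest priority: Beta.

Beta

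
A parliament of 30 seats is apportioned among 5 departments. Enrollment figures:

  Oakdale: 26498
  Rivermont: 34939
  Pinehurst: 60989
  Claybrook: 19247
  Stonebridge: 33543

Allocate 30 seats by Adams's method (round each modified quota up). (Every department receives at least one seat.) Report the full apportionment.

Standard divisor 175216/30 ≈ 5840.533; standard quotas: Oakdale 4.537, Rivermont 5.982, Pinehurst 10.442, Claybrook 3.295, Stonebridge 5.743.
Rounding up gives 5, 6, 11, 4, 6 = 32 seats, so the divisor must be adjusted.
With modified divisor 6500: modified quotas Oakdale 4.077, Rivermont 5.375, Pinehurst 9.383, Claybrook 2.961, Stonebridge 5.160.
Rounding up: Oakdale 5, Rivermont 6, Pinehurst 10, Claybrook 3, Stonebridge 6 (total 30).

Oakdale 5; Rivermont 6; Pinehurst 10; Claybrook 3; Stonebridge 6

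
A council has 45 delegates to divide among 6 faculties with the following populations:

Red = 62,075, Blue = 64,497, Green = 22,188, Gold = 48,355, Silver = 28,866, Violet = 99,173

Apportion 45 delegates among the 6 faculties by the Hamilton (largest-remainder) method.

Red 8; Blue 9; Green 3; Gold 7; Silver 4; Violet 14

Standard divisor: 325154 ÷ 45 ≈ 7225.644.
Standard quotas: Red 8.5909, Blue 8.9261, Green 3.0707, Gold 6.6921, Silver 3.9949, Violet 13.7251.
Lower quotas: Red 8, Blue 8, Green 3, Gold 6, Silver 3, Violet 13 (sum 41, leaving 4 seats).
Remainders in descending order: Silver 0.9949, Blue 0.9261, Violet 0.7251, Gold 0.6921, Red 0.5909, Green 0.0707.
Largest remainders: Silver, Blue, Violet, Gold receive the extra seats.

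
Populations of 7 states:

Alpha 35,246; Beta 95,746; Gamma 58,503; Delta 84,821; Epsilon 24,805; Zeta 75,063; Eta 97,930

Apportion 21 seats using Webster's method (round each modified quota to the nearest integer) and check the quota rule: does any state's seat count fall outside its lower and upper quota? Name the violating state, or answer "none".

none

Standard quotas: Alpha 1.568, Beta 4.259, Gamma 2.602, Delta 3.773, Epsilon 1.103, Zeta 3.339, Eta 4.356.
Webster allocation: Alpha 2, Beta 4, Gamma 3, Delta 4, Epsilon 1, Zeta 3, Eta 4.
Every allocation lies between the lower and upper quota.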